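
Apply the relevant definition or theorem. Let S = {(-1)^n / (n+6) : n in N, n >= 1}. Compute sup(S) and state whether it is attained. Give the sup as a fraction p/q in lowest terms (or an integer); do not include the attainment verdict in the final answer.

Analysis:
- Values: -1/7, 1/8, -1/9, 1/10, -1/11, ...
- Positive terms (even n): 1/(2+6), 1/(4+6), ... decreasing -> max = 1/8 (n=2).
- Negative terms (odd n): -1/(1+6), -1/(3+6), ... increasing -> min = -1/7 (n=1).
- So sup = 1/8 (attained at n=2); inf = -1/7 (attained at n=1).
Conclusion: sup(S) = 1/8, attained in S.

1/8


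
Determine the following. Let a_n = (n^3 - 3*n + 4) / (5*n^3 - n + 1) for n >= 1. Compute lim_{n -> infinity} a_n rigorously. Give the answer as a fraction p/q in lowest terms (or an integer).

Divide numerator and denominator by n^3, the highest power:
numerator / n^3 = 1 - 3/n^2 + 4/n^3
denominator / n^3 = 5 - 1/n^2 + n^(-3)
As n -> infinity, all terms of the form c/n^k (k >= 1) tend to 0.
So numerator / n^3 -> 1 and denominator / n^3 -> 5.
Therefore lim a_n = 1/5.

1/5


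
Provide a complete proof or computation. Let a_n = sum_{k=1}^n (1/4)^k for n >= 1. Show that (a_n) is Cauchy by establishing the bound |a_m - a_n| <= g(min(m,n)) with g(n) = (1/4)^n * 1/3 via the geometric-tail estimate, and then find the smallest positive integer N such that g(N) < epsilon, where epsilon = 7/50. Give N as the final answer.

For m > n >= 1: |a_m - a_n| = sum_{k=n+1}^m (1/4)^k < sum_{k=n+1}^infinity (1/4)^k = (1/4)^(n+1) / (1 - 1/4) = (1/4)^n * (1/4) * (4/3) = (1/4)^n * 1/3.
So g(n) = (1/4)^n / 3. Since g(n) -> 0, (a_n) is Cauchy.
Now solve g(N) < 7/50: (1/4)^N / 3 < 7/50 <=> 4^N > 1 / (3 * 7/50) = 50/21.
Check powers of 4: 4^0 = 1 <= 50/21, 4^1 = 4 > 50/21.
So the smallest such N is 1. Check: g(1) = 1/(3 * 4) = 1/12 < 7/50.

1


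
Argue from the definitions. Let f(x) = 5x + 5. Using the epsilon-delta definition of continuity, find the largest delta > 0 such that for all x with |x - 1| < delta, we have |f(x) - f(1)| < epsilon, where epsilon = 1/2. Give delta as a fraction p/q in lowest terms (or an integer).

We compute f(1) = 5*(1) + 5 = 10.
|f(x) - f(1)| = |5x + 5 - (10)| = |5(x - 1)| = 5|x - 1|.
We need 5|x - 1| < 1/2, i.e. |x - 1| < 1/2 / 5 = 1/10.
So any delta <= 1/10 works. Conversely, if delta > 1/10, then x = 1 + 1/10 satisfies |x - 1| = 1/10 < delta but |f(x) - f(1)| = 5 * 1/10 = 1/2, which is not < 1/2; so no larger delta works.
Hence the largest such delta is 1/10.

1/10


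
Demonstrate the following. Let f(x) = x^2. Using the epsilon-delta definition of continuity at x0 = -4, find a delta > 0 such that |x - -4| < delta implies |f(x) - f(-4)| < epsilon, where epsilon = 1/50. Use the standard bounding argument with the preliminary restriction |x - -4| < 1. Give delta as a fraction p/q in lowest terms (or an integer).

Factor: |x^2 - (-4)^2| = |x - -4| * |x + -4|.
Impose |x - -4| < 1 first. Then |x + -4| = |(x - -4) + 2*(-4)| <= |x - -4| + 2*|-4| < 1 + 8 = 9.
So |x^2 - (-4)^2| < delta * 9.
We need delta * 9 <= 1/50, i.e. delta <= 1/50/9 = 1/450.
Since 1/450 < 1, this is tighter than 1; take delta = 1/450.
So delta = 1/450 works.

1/450


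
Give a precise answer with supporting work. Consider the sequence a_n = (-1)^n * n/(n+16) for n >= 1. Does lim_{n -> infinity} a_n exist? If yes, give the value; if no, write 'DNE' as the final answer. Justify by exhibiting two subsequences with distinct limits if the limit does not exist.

Examine the behaviour of a_n along subsequences.
a_{2k} = 2k/(2k+16) -> 1. a_{2k+1} = -(2k+1)/(2k+17) -> -1.
Since these two subsequential limits are 1 and -1, distinct, the full sequence cannot converge (a convergent sequence has all subsequences tending to the same limit). So lim a_n does not exist.

DNE


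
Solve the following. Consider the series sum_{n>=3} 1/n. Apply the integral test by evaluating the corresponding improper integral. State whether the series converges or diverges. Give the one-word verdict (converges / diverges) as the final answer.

Let f(x) = 1/x. Then f is positive, continuous, and decreasing on [3, infinity), so the integral test applies.
Compute the improper integral int_{3}^infinity f(x) dx:
  antiderivative F(x) = log(x).
  As x -> infinity, log(x) -> infinity.
  So int = infinity - log(3) = infinity. By the integral test, the series diverges.

diverges


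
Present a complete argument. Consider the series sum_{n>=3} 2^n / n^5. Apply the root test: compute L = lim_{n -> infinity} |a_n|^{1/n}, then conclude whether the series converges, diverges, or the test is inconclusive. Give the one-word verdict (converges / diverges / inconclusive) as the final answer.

Let a_n denote the general term. Form |a_n|^(1/n) and simplify:
|a_n|^(1/n) = 2/n^(5/n)
Take the limit as n -> infinity: L = 2.
Since L = 2 > 1, the root test implies divergence.

diverges


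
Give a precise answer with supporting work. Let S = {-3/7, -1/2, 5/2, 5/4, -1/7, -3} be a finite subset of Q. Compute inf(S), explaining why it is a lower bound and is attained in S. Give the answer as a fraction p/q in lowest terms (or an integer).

S is finite, so inf(S) = min(S).
Sorted increasing:
-3, -1/2, -3/7, -1/7, 5/4, 5/2
The extremum is -3.
For every x in S, x >= -3. And -3 is in S, so it is attained.
Therefore inf(S) = -3.

-3


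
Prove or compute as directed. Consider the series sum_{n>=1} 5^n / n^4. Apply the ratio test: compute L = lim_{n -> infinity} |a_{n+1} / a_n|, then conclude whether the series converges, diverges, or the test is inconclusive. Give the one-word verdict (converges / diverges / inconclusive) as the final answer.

Let a_n denote the general term. Form the ratio a_{n+1}/a_n and simplify:
a_{n+1}/a_n = 5*n^4/(n + 1)^4
Take the limit as n -> infinity: L = 5.
Since L = 5 > 1 (or L = infinity), the ratio test implies the series diverges.

diverges


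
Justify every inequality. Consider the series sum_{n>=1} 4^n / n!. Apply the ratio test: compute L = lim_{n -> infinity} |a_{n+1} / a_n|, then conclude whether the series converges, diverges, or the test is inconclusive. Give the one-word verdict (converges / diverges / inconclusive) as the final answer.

Let a_n denote the general term. Form the ratio a_{n+1}/a_n and simplify:
a_{n+1}/a_n = 4/(n + 1)
Take the limit as n -> infinity: L = 0.
Since L = 0 < 1, the ratio test implies the series converges.

converges


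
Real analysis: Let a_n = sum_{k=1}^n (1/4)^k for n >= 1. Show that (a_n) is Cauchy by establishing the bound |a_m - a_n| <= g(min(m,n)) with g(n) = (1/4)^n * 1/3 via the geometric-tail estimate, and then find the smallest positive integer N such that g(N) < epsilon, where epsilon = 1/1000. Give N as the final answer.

For m > n >= 1: |a_m - a_n| = sum_{k=n+1}^m (1/4)^k < sum_{k=n+1}^infinity (1/4)^k = (1/4)^(n+1) / (1 - 1/4) = (1/4)^n * (1/4) * (4/3) = (1/4)^n * 1/3.
So g(n) = (1/4)^n / 3. Since g(n) -> 0, (a_n) is Cauchy.
Now solve g(N) < 1/1000: (1/4)^N / 3 < 1/1000 <=> 4^N > 1 / (3 * 1/1000) = 1000/3.
Check powers of 4: 4^4 = 256 <= 1000/3, 4^5 = 1024 > 1000/3.
So the smallest such N is 5. Check: g(5) = 1/(3 * 1024) = 1/3072 < 1/1000.

5


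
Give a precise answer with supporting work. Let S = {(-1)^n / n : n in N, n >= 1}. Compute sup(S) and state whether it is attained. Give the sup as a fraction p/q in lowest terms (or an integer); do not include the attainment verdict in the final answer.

Analysis:
- Values: -1, 1/2, -1/3, 1/4, -1/5, ...
- Positive terms (even n): 1/(2+0), 1/(4+0), ... decreasing -> max = 1/2 (n=2).
- Negative terms (odd n): -1/(1+0), -1/(3+0), ... increasing -> min = -1 (n=1).
- So sup = 1/2 (attained at n=2); inf = -1 (attained at n=1).
Conclusion: sup(S) = 1/2, attained in S.

1/2


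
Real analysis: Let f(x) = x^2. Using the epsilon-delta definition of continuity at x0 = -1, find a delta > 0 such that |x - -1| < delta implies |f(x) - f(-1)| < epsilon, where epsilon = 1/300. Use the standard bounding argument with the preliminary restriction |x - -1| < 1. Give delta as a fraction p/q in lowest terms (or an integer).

Factor: |x^2 - (-1)^2| = |x - -1| * |x + -1|.
Impose |x - -1| < 1 first. Then |x + -1| = |(x - -1) + 2*(-1)| <= |x - -1| + 2*|-1| < 1 + 2 = 3.
So |x^2 - (-1)^2| < delta * 3.
We need delta * 3 <= 1/300, i.e. delta <= 1/300/3 = 1/900.
Since 1/900 < 1, this is tighter than 1; take delta = 1/900.
So delta = 1/900 works.

1/900


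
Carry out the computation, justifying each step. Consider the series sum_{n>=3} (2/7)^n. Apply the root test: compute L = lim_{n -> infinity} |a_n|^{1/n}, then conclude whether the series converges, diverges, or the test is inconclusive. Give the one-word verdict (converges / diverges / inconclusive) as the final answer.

Let a_n denote the general term. Form |a_n|^(1/n) and simplify:
|a_n|^(1/n) = 2/7
Take the limit as n -> infinity: L = 2/7.
Since L = 2/7 < 1, the root test implies convergence.

converges


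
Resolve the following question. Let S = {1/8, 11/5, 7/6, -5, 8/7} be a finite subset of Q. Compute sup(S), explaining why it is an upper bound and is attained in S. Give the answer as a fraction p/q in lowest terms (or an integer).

S is finite, so sup(S) = max(S).
Sorted decreasing:
11/5, 7/6, 8/7, 1/8, -5
The extremum is 11/5.
For every x in S, x <= 11/5. And 11/5 is in S, so it is attained.
Therefore sup(S) = 11/5.

11/5


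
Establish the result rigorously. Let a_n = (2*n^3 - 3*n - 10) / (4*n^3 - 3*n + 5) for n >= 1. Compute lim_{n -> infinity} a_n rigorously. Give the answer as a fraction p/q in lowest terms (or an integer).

Divide numerator and denominator by n^3, the highest power:
numerator / n^3 = 2 - 3/n^2 - 10/n^3
denominator / n^3 = 4 - 3/n^2 + 5/n^3
As n -> infinity, all terms of the form c/n^k (k >= 1) tend to 0.
So numerator / n^3 -> 2 and denominator / n^3 -> 4.
Therefore lim a_n = 1/2.

1/2


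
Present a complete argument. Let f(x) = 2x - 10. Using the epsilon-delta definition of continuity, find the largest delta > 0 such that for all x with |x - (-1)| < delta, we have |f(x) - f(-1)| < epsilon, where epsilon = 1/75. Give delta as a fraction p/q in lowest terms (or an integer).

We compute f(-1) = 2*(-1) - 10 = -12.
|f(x) - f(-1)| = |2x - 10 - (-12)| = |2(x - (-1))| = 2|x - (-1)|.
We need 2|x - (-1)| < 1/75, i.e. |x - (-1)| < 1/75 / 2 = 1/150.
So any delta <= 1/150 works. Conversely, if delta > 1/150, then x = -1 + 1/150 satisfies |x - (-1)| = 1/150 < delta but |f(x) - f(-1)| = 2 * 1/150 = 1/75, which is not < 1/75; so no larger delta works.
Hence the largest such delta is 1/150.

1/150


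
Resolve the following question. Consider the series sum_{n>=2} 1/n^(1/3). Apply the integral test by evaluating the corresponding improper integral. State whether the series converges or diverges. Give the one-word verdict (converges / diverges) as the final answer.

Let f(x) = x^(-1/3). Then f is positive, continuous, and decreasing on [2, infinity), so the integral test applies.
Compute the improper integral int_{2}^infinity f(x) dx:
  antiderivative F(x) = 3*x^(2/3)/2.
  As x -> infinity, F(x) -> infinity (since p = 1/3 < 1).
  So the integral diverges. By the integral test, the series diverges.

diverges


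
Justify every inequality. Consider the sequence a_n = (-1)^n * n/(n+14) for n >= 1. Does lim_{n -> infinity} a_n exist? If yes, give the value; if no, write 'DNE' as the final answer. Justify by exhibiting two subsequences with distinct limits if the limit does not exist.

Examine the behaviour of a_n along subsequences.
a_{2k} = 2k/(2k+14) -> 1. a_{2k+1} = -(2k+1)/(2k+15) -> -1.
Since these two subsequential limits are 1 and -1, distinct, the full sequence cannot converge (a convergent sequence has all subsequences tending to the same limit). So lim a_n does not exist.

DNE


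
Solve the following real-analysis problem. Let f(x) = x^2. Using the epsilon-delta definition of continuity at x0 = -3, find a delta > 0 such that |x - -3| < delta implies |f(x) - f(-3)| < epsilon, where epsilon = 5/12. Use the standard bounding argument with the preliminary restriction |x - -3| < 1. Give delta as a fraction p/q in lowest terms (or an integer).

Factor: |x^2 - (-3)^2| = |x - -3| * |x + -3|.
Impose |x - -3| < 1 first. Then |x + -3| = |(x - -3) + 2*(-3)| <= |x - -3| + 2*|-3| < 1 + 6 = 7.
So |x^2 - (-3)^2| < delta * 7.
We need delta * 7 <= 5/12, i.e. delta <= 5/12/7 = 5/84.
Since 5/84 < 1, this is tighter than 1; take delta = 5/84.
So delta = 5/84 works.

5/84


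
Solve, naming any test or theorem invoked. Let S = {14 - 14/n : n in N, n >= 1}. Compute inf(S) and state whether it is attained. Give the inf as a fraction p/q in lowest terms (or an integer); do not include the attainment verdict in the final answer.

Analysis:
- Values: 0, 7, 28/3, 21/2, ... strictly increasing.
- Minimum is 0 (n=1); inf = 0 (attained).
- 14 - 14/n -> 14 from below; sup = 14, not attained.
Conclusion: inf(S) = 0, attained in S.

0


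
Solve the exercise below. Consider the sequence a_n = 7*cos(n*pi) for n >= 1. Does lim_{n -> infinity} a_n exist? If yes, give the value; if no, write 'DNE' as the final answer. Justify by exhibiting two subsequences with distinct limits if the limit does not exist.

Examine the behaviour of a_n along subsequences.
cos(n*pi) = (-1)^n, so a_n = 7*(-1)^n. a_{2k} = 7 -> 7. a_{2k+1} = -7 -> -7.
Since these two subsequential limits are 7 and -7, distinct, the full sequence cannot converge (a convergent sequence has all subsequences tending to the same limit). So lim a_n does not exist.

DNE


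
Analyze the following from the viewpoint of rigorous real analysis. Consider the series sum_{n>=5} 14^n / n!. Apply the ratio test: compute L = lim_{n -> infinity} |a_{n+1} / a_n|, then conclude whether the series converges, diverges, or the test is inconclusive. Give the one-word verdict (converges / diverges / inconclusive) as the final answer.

Let a_n denote the general term. Form the ratio a_{n+1}/a_n and simplify:
a_{n+1}/a_n = 14/(n + 1)
Take the limit as n -> infinity: L = 0.
Since L = 0 < 1, the ratio test implies the series converges.

converges


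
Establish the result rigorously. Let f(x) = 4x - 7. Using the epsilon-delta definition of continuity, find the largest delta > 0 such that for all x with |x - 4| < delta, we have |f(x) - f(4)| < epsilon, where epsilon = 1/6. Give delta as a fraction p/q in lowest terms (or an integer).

We compute f(4) = 4*(4) - 7 = 9.
|f(x) - f(4)| = |4x - 7 - (9)| = |4(x - 4)| = 4|x - 4|.
We need 4|x - 4| < 1/6, i.e. |x - 4| < 1/6 / 4 = 1/24.
So any delta <= 1/24 works. Conversely, if delta > 1/24, then x = 4 + 1/24 satisfies |x - 4| = 1/24 < delta but |f(x) - f(4)| = 4 * 1/24 = 1/6, which is not < 1/6; so no larger delta works.
Hence the largest such delta is 1/24.

1/24


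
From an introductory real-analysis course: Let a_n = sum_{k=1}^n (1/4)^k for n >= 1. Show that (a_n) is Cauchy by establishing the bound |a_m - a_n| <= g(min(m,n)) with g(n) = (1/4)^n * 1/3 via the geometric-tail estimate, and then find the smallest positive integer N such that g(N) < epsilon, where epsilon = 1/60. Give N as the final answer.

For m > n >= 1: |a_m - a_n| = sum_{k=n+1}^m (1/4)^k < sum_{k=n+1}^infinity (1/4)^k = (1/4)^(n+1) / (1 - 1/4) = (1/4)^n * (1/4) * (4/3) = (1/4)^n * 1/3.
So g(n) = (1/4)^n / 3. Since g(n) -> 0, (a_n) is Cauchy.
Now solve g(N) < 1/60: (1/4)^N / 3 < 1/60 <=> 4^N > 1 / (3 * 1/60) = 20.
Check powers of 4: 4^2 = 16 <= 20, 4^3 = 64 > 20.
So the smallest such N is 3. Check: g(3) = 1/(3 * 64) = 1/192 < 1/60.

3


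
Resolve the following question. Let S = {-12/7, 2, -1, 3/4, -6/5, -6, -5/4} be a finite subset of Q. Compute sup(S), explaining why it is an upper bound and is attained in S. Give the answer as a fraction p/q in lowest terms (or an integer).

S is finite, so sup(S) = max(S).
Sorted decreasing:
2, 3/4, -1, -6/5, -5/4, -12/7, -6
The extremum is 2.
For every x in S, x <= 2. And 2 is in S, so it is attained.
Therefore sup(S) = 2.

2


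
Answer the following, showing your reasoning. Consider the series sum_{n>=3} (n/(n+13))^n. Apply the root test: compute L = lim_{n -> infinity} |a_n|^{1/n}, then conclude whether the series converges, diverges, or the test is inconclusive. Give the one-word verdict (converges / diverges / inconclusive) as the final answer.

Let a_n denote the general term. Form |a_n|^(1/n) and simplify:
|a_n|^(1/n) = n/(n + 13)
Take the limit as n -> infinity: L = 1.
Since L = 1, the root test is inconclusive. (In fact a_n = (n/(n+13))^n -> e^(-13) != 0, so the nth-term test shows divergence; but the root test itself gives no conclusion.)

inconclusive


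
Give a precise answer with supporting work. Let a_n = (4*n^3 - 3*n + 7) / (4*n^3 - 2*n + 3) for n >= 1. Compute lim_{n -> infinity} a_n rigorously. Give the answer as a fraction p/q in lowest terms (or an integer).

Divide numerator and denominator by n^3, the highest power:
numerator / n^3 = 4 - 3/n^2 + 7/n^3
denominator / n^3 = 4 - 2/n^2 + 3/n^3
As n -> infinity, all terms of the form c/n^k (k >= 1) tend to 0.
So numerator / n^3 -> 4 and denominator / n^3 -> 4.
Therefore lim a_n = 1.

1


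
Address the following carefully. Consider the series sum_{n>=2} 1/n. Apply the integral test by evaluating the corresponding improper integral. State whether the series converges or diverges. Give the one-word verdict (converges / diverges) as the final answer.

Let f(x) = 1/x. Then f is positive, continuous, and decreasing on [2, infinity), so the integral test applies.
Compute the improper integral int_{2}^infinity f(x) dx:
  antiderivative F(x) = log(x).
  As x -> infinity, log(x) -> infinity.
  So int = infinity - log(2) = infinity. By the integral test, the series diverges.

diverges


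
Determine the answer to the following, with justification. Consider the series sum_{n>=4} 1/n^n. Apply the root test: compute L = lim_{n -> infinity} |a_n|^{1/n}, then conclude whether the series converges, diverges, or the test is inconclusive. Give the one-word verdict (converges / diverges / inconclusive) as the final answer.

Let a_n denote the general term. Form |a_n|^(1/n) and simplify:
|a_n|^(1/n) = 1/n
Take the limit as n -> infinity: L = 0.
Since L = 0 < 1, the root test implies convergence.

converges


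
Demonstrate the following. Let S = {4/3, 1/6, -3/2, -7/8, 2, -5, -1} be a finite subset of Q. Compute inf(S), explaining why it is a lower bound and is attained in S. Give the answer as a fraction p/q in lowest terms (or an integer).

S is finite, so inf(S) = min(S).
Sorted increasing:
-5, -3/2, -1, -7/8, 1/6, 4/3, 2
The extremum is -5.
For every x in S, x >= -5. And -5 is in S, so it is attained.
Therefore inf(S) = -5.

-5


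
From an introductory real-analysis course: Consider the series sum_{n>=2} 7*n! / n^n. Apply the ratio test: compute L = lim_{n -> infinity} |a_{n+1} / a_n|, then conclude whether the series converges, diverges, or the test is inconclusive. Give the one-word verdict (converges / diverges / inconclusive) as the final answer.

Let a_n denote the general term. Form the ratio a_{n+1}/a_n and simplify:
a_{n+1}/a_n = (n/(n + 1))^n
Take the limit as n -> infinity: L = exp(-1).
Since L = exp(-1) < 1, the ratio test implies the series converges.

converges


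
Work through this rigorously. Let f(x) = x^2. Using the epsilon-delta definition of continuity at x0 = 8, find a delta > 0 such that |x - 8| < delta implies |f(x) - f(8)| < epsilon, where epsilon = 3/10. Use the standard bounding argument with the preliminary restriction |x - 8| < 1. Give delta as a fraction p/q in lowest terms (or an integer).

Factor: |x^2 - (8)^2| = |x - 8| * |x + 8|.
Impose |x - 8| < 1 first. Then |x + 8| = |(x - 8) + 2*(8)| <= |x - 8| + 2*|8| < 1 + 16 = 17.
So |x^2 - (8)^2| < delta * 17.
We need delta * 17 <= 3/10, i.e. delta <= 3/10/17 = 3/170.
Since 3/170 < 1, this is tighter than 1; take delta = 3/170.
So delta = 3/170 works.

3/170


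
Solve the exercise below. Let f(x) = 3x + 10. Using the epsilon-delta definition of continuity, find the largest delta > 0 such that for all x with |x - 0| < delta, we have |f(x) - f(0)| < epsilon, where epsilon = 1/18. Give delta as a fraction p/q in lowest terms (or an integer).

We compute f(0) = 3*(0) + 10 = 10.
|f(x) - f(0)| = |3x + 10 - (10)| = |3(x - 0)| = 3|x - 0|.
We need 3|x - 0| < 1/18, i.e. |x - 0| < 1/18 / 3 = 1/54.
So any delta <= 1/54 works. Conversely, if delta > 1/54, then x = 0 + 1/54 satisfies |x - 0| = 1/54 < delta but |f(x) - f(0)| = 3 * 1/54 = 1/18, which is not < 1/18; so no larger delta works.
Hence the largest such delta is 1/54.

1/54


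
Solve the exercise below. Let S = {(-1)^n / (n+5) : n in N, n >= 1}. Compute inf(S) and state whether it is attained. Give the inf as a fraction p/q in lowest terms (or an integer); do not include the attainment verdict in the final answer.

Analysis:
- Values: -1/6, 1/7, -1/8, 1/9, -1/10, ...
- Positive terms (even n): 1/(2+5), 1/(4+5), ... decreasing -> max = 1/7 (n=2).
- Negative terms (odd n): -1/(1+5), -1/(3+5), ... increasing -> min = -1/6 (n=1).
- So sup = 1/7 (attained at n=2); inf = -1/6 (attained at n=1).
Conclusion: inf(S) = -1/6, attained in S.

-1/6


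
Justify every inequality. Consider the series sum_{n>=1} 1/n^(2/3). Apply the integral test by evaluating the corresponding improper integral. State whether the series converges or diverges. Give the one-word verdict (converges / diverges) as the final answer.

Let f(x) = x^(-2/3). Then f is positive, continuous, and decreasing on [1, infinity), so the integral test applies.
Compute the improper integral int_{1}^infinity f(x) dx:
  antiderivative F(x) = 3*x^(1/3).
  As x -> infinity, F(x) -> infinity (since p = 2/3 < 1).
  So the integral diverges. By the integral test, the series diverges.

diverges


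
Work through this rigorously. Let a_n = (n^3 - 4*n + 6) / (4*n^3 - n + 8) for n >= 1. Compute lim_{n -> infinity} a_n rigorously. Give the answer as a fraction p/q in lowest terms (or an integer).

Divide numerator and denominator by n^3, the highest power:
numerator / n^3 = 1 - 4/n^2 + 6/n^3
denominator / n^3 = 4 - 1/n^2 + 8/n^3
As n -> infinity, all terms of the form c/n^k (k >= 1) tend to 0.
So numerator / n^3 -> 1 and denominator / n^3 -> 4.
Therefore lim a_n = 1/4.

1/4


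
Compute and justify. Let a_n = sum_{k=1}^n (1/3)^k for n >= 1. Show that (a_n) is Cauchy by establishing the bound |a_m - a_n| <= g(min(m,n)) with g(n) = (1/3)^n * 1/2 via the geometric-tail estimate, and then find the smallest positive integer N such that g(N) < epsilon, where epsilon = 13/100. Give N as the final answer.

For m > n >= 1: |a_m - a_n| = sum_{k=n+1}^m (1/3)^k < sum_{k=n+1}^infinity (1/3)^k = (1/3)^(n+1) / (1 - 1/3) = (1/3)^n * (1/3) * (3/2) = (1/3)^n * 1/2.
So g(n) = (1/3)^n / 2. Since g(n) -> 0, (a_n) is Cauchy.
Now solve g(N) < 13/100: (1/3)^N / 2 < 13/100 <=> 3^N > 1 / (2 * 13/100) = 50/13.
Check powers of 3: 3^1 = 3 <= 50/13, 3^2 = 9 > 50/13.
So the smallest such N is 2. Check: g(2) = 1/(2 * 9) = 1/18 < 13/100.

2


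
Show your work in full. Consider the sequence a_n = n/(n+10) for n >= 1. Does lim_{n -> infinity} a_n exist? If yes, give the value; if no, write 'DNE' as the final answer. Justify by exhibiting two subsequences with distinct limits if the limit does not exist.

Examine the behaviour of a_n along subsequences.
Even-n subsequence a_{2k} = (2k)/(2k+10) -> 1. Odd-n subsequence a_{2k+1} = (2k+1)/(2k+11) -> 1. Both tend to 1, which suggests the limit is 1; verify directly.
|a_n - 1| = |n - (n+10)| / (n+10) = 10/(n+10) < 10/n for every n >= 1.
Given epsilon > 0, choose a positive integer N > 10/epsilon. Then for all n >= N, |a_n - 1| < 10/n <= 10/N < epsilon.
So by the definition of the limit, lim a_n exists and equals 1.

1


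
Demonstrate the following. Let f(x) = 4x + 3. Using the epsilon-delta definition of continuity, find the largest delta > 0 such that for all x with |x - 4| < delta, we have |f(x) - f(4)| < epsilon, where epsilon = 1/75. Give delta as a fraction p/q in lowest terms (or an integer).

We compute f(4) = 4*(4) + 3 = 19.
|f(x) - f(4)| = |4x + 3 - (19)| = |4(x - 4)| = 4|x - 4|.
We need 4|x - 4| < 1/75, i.e. |x - 4| < 1/75 / 4 = 1/300.
So any delta <= 1/300 works. Conversely, if delta > 1/300, then x = 4 + 1/300 satisfies |x - 4| = 1/300 < delta but |f(x) - f(4)| = 4 * 1/300 = 1/75, which is not < 1/75; so no larger delta works.
Hence the largest such delta is 1/300.

1/300


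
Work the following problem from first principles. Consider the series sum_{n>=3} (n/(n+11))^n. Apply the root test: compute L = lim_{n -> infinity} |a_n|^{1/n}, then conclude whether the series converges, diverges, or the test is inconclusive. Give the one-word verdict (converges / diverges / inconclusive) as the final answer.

Let a_n denote the general term. Form |a_n|^(1/n) and simplify:
|a_n|^(1/n) = n/(n + 11)
Take the limit as n -> infinity: L = 1.
Since L = 1, the root test is inconclusive. (In fact a_n = (n/(n+11))^n -> e^(-11) != 0, so the nth-term test shows divergence; but the root test itself gives no conclusion.)

inconclusive


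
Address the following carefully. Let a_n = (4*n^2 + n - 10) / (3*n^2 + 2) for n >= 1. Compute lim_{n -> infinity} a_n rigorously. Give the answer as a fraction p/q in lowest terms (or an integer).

Divide numerator and denominator by n^2, the highest power:
numerator / n^2 = 4 + 1/n - 10/n^2
denominator / n^2 = 3 + 2/n^2
As n -> infinity, all terms of the form c/n^k (k >= 1) tend to 0.
So numerator / n^2 -> 4 and denominator / n^2 -> 3.
Therefore lim a_n = 4/3.

4/3


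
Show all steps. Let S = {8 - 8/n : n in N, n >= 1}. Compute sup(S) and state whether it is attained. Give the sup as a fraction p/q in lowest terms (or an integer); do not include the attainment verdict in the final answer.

Analysis:
- Values: 0, 4, 16/3, 6, ... strictly increasing.
- Minimum is 0 (n=1); inf = 0 (attained).
- 8 - 8/n -> 8 from below; sup = 8, not attained.
Conclusion: sup(S) = 8, not attained in S.

8


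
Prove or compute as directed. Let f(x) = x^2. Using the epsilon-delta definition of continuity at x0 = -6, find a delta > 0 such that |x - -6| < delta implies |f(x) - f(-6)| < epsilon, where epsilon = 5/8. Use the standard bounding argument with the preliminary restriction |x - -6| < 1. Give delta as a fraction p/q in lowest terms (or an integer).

Factor: |x^2 - (-6)^2| = |x - -6| * |x + -6|.
Impose |x - -6| < 1 first. Then |x + -6| = |(x - -6) + 2*(-6)| <= |x - -6| + 2*|-6| < 1 + 12 = 13.
So |x^2 - (-6)^2| < delta * 13.
We need delta * 13 <= 5/8, i.e. delta <= 5/8/13 = 5/104.
Since 5/104 < 1, this is tighter than 1; take delta = 5/104.
So delta = 5/104 works.

5/104


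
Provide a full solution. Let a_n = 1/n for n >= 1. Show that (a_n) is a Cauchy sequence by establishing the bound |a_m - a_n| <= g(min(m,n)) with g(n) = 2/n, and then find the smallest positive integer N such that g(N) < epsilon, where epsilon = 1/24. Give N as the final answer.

For any m, n >= 1, by the triangle inequality:
|a_m - a_n| = |1/m - 1/n| <= 1/m + 1/n <= 2/min(m,n).
So g(n) = 2/n bounds the Cauchy difference. Since g(n) -> 0, (a_n) is Cauchy.
Now solve g(N) < 1/24: 2/N < 1/24 <=> N > 2 / (1/24) = 48.
The smallest integer strictly greater than 48 is N = 49.
Check: g(49) = 2/49 = 2/49 < 1/24; g(48) = 1/24 >= 1/24. So N = 49.

49


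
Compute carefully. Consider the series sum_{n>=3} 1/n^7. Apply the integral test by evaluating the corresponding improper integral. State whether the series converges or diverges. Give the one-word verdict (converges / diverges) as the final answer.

Let f(x) = x^(-7). Then f is positive, continuous, and decreasing on [3, infinity), so the integral test applies.
Compute the improper integral int_{3}^infinity f(x) dx:
  antiderivative F(x) = -1/(6*x^6).
  As x -> infinity, F(x) -> 0 (since p = 7 > 1).
  So int = F(infinity) - F(3) = 0 - (-1/4374) = 1/4374.
  Finite, so by the integral test, the series converges.

converges


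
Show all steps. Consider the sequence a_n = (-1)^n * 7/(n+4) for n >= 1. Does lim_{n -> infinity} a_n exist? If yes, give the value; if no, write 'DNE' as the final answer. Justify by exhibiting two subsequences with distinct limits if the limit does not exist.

Examine the behaviour of a_n along subsequences.
Even-n subsequence a_{2k} = 7/(2k+4) -> 0. Odd-n subsequence a_{2k+1} = -7/(2k+5) -> 0. Both tend to 0, which suggests the limit is 0; verify directly.
|a_n - 0| = 7/(n+4) < 7/n for every n >= 1.
Given epsilon > 0, choose a positive integer N > 7/epsilon. Then for all n >= N, |a_n| < 7/n <= 7/N < epsilon.
So by the definition of the limit, lim a_n exists and equals 0.

0


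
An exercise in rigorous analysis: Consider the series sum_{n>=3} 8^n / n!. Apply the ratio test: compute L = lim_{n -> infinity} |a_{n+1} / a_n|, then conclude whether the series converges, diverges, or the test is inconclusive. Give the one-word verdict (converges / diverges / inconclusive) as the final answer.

Let a_n denote the general term. Form the ratio a_{n+1}/a_n and simplify:
a_{n+1}/a_n = 8/(n + 1)
Take the limit as n -> infinity: L = 0.
Since L = 0 < 1, the ratio test implies the series converges.

converges


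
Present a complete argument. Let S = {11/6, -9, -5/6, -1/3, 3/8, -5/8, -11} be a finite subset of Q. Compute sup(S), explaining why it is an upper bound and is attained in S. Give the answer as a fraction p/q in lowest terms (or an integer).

S is finite, so sup(S) = max(S).
Sorted decreasing:
11/6, 3/8, -1/3, -5/8, -5/6, -9, -11
The extremum is 11/6.
For every x in S, x <= 11/6. And 11/6 is in S, so it is attained.
Therefore sup(S) = 11/6.

11/6


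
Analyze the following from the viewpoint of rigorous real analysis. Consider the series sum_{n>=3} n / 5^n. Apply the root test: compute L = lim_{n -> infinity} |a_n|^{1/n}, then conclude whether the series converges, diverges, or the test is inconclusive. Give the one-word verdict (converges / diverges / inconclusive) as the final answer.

Let a_n denote the general term. Form |a_n|^(1/n) and simplify:
|a_n|^(1/n) = n^(1/n)/5
Take the limit as n -> infinity: L = 1/5.
Since L = 1/5 < 1, the root test implies convergence.

converges


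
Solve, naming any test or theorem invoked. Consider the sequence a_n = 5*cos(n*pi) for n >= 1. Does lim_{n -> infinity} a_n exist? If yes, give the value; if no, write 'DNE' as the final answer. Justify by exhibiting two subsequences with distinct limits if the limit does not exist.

Examine the behaviour of a_n along subsequences.
cos(n*pi) = (-1)^n, so a_n = 5*(-1)^n. a_{2k} = 5 -> 5. a_{2k+1} = -5 -> -5.
Since these two subsequential limits are 5 and -5, distinct, the full sequence cannot converge (a convergent sequence has all subsequences tending to the same limit). So lim a_n does not exist.

DNE


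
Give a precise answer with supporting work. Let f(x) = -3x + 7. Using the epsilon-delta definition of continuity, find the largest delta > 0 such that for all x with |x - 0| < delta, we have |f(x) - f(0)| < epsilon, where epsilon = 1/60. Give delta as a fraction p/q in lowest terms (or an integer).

We compute f(0) = -3*(0) + 7 = 7.
|f(x) - f(0)| = |-3x + 7 - (7)| = |-3(x - 0)| = 3|x - 0|.
We need 3|x - 0| < 1/60, i.e. |x - 0| < 1/60 / 3 = 1/180.
So any delta <= 1/180 works. Conversely, if delta > 1/180, then x = 0 + 1/180 satisfies |x - 0| = 1/180 < delta but |f(x) - f(0)| = 3 * 1/180 = 1/60, which is not < 1/60; so no larger delta works.
Hence the largest such delta is 1/180.

1/180


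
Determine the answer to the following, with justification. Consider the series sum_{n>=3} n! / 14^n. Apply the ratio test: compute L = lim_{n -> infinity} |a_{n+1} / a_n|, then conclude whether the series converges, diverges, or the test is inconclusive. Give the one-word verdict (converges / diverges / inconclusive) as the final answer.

Let a_n denote the general term. Form the ratio a_{n+1}/a_n and simplify:
a_{n+1}/a_n = n/14 + 1/14
Take the limit as n -> infinity: L = infinity.
Since L = infinity > 1 (or L = infinity), the ratio test implies the series diverges.

diverges


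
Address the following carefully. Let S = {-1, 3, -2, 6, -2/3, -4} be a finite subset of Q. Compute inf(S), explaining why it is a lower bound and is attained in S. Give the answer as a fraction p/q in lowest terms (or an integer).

S is finite, so inf(S) = min(S).
Sorted increasing:
-4, -2, -1, -2/3, 3, 6
The extremum is -4.
For every x in S, x >= -4. And -4 is in S, so it is attained.
Therefore inf(S) = -4.

-4


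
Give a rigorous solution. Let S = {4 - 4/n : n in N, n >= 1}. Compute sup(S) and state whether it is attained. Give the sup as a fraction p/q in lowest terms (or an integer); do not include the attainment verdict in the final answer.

Analysis:
- Values: 0, 2, 8/3, 3, ... strictly increasing.
- Minimum is 0 (n=1); inf = 0 (attained).
- 4 - 4/n -> 4 from below; sup = 4, not attained.
Conclusion: sup(S) = 4, not attained in S.

4


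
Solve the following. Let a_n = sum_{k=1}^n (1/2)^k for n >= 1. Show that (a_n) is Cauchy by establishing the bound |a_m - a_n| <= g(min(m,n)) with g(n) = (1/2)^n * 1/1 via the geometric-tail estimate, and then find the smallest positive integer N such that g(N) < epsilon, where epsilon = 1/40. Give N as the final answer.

For m > n >= 1: |a_m - a_n| = sum_{k=n+1}^m (1/2)^k < sum_{k=n+1}^infinity (1/2)^k = (1/2)^(n+1) / (1 - 1/2) = (1/2)^n * (1/2) * (2/1) = (1/2)^n * 1/1.
So g(n) = (1/2)^n / 1. Since g(n) -> 0, (a_n) is Cauchy.
Now solve g(N) < 1/40: (1/2)^N / 1 < 1/40 <=> 2^N > 1 / (1 * 1/40) = 40.
Check powers of 2: 2^5 = 32 <= 40, 2^6 = 64 > 40.
So the smallest such N is 6. Check: g(6) = 1/(1 * 64) = 1/64 < 1/40.

6


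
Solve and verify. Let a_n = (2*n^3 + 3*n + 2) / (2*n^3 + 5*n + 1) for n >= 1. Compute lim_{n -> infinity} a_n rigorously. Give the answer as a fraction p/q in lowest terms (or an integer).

Divide numerator and denominator by n^3, the highest power:
numerator / n^3 = 2 + 3/n^2 + 2/n^3
denominator / n^3 = 2 + 5/n^2 + n^(-3)
As n -> infinity, all terms of the form c/n^k (k >= 1) tend to 0.
So numerator / n^3 -> 2 and denominator / n^3 -> 2.
Therefore lim a_n = 1.

1


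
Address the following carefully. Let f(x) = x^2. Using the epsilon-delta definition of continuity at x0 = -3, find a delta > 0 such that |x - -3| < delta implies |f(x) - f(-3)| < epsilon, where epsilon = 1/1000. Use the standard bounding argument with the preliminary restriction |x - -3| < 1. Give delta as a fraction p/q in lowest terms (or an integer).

Factor: |x^2 - (-3)^2| = |x - -3| * |x + -3|.
Impose |x - -3| < 1 first. Then |x + -3| = |(x - -3) + 2*(-3)| <= |x - -3| + 2*|-3| < 1 + 6 = 7.
So |x^2 - (-3)^2| < delta * 7.
We need delta * 7 <= 1/1000, i.e. delta <= 1/1000/7 = 1/7000.
Since 1/7000 < 1, this is tighter than 1; take delta = 1/7000.
So delta = 1/7000 works.

1/7000


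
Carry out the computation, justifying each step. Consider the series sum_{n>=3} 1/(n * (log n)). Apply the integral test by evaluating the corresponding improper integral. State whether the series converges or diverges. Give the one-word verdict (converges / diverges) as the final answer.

Let f(x) = 1/(x*log(x)). Then f is positive, continuous, and decreasing on [3, infinity), so the integral test applies.
Compute the improper integral int_{3}^infinity f(x) dx:
  antiderivative F(x) = log(log(x)).
  F(x) = log(log(x)) -> infinity as x -> infinity. The integral diverges, so by the integral test, the series diverges.

diverges


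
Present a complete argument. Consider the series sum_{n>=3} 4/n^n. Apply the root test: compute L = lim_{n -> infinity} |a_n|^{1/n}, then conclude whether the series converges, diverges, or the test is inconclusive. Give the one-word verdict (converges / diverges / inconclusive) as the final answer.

Let a_n denote the general term. Form |a_n|^(1/n) and simplify:
|a_n|^(1/n) = 2^(2/n)/n
Take the limit as n -> infinity: L = 0.
Since L = 0 < 1, the root test implies convergence.

converges


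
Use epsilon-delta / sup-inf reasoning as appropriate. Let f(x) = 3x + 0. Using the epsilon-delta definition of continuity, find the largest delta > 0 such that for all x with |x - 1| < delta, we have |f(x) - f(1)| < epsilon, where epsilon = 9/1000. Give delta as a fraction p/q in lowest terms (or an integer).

We compute f(1) = 3*(1) + 0 = 3.
|f(x) - f(1)| = |3x + 0 - (3)| = |3(x - 1)| = 3|x - 1|.
We need 3|x - 1| < 9/1000, i.e. |x - 1| < 9/1000 / 3 = 3/1000.
So any delta <= 3/1000 works. Conversely, if delta > 3/1000, then x = 1 + 3/1000 satisfies |x - 1| = 3/1000 < delta but |f(x) - f(1)| = 3 * 3/1000 = 9/1000, which is not < 9/1000; so no larger delta works.
Hence the largest such delta is 3/1000.

3/1000


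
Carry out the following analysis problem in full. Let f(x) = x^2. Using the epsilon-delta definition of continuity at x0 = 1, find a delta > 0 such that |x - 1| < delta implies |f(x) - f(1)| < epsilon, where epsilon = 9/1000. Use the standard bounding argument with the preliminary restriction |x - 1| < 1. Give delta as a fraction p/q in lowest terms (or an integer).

Factor: |x^2 - (1)^2| = |x - 1| * |x + 1|.
Impose |x - 1| < 1 first. Then |x + 1| = |(x - 1) + 2*(1)| <= |x - 1| + 2*|1| < 1 + 2 = 3.
So |x^2 - (1)^2| < delta * 3.
We need delta * 3 <= 9/1000, i.e. delta <= 9/1000/3 = 3/1000.
Since 3/1000 < 1, this is tighter than 1; take delta = 3/1000.
So delta = 3/1000 works.

3/1000


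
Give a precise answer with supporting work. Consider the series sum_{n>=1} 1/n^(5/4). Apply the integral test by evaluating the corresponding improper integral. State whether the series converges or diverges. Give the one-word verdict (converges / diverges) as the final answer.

Let f(x) = x^(-5/4). Then f is positive, continuous, and decreasing on [1, infinity), so the integral test applies.
Compute the improper integral int_{1}^infinity f(x) dx:
  antiderivative F(x) = -4/x^(1/4).
  As x -> infinity, F(x) -> 0 (since p = 5/4 > 1).
  So int = F(infinity) - F(1) = 0 - (-4) = 4.
  Finite, so by the integral test, the series converges.

converges


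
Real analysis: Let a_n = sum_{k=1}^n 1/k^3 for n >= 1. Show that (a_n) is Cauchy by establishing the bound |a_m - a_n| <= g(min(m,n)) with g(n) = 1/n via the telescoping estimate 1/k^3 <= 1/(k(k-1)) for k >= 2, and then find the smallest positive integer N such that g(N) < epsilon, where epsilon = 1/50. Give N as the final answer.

For m > n >= 1: |a_m - a_n| = sum_{k=n+1}^m 1/k^3.
Use 1/k^3 <= 1/(k(k-1)) = 1/(k-1) - 1/k for k >= 2 (which holds since k^3 >= k^2 >= k(k-1) for k >= 2):
sum_{k=n+1}^m 1/k^3 <= sum_{k=n+1}^m (1/(k-1) - 1/k) = 1/n - 1/m <= 1/n.
By symmetry the same bound holds with n,m swapped, so |a_m - a_n| <= 1/min(m,n) = g(min(m,n)). Since g(n) -> 0, (a_n) is Cauchy.
Now solve g(N) < 1/50: 1/N < 1/50 <=> N > 1/(1/50) = 50.
The smallest integer strictly greater than 50 is N = 51.
Check: g(51) = 1/51 < 1/50; g(50) = 1/50 >= 1/50. So N = 51.

51


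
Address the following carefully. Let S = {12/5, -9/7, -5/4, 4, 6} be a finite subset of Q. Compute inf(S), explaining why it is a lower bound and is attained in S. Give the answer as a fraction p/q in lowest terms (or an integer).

S is finite, so inf(S) = min(S).
Sorted increasing:
-9/7, -5/4, 12/5, 4, 6
The extremum is -9/7.
For every x in S, x >= -9/7. And -9/7 is in S, so it is attained.
Therefore inf(S) = -9/7.

-9/7


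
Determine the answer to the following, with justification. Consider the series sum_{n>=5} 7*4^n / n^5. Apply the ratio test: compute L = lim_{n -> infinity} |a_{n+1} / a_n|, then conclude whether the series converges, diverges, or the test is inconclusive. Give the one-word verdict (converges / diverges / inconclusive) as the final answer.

Let a_n denote the general term. Form the ratio a_{n+1}/a_n and simplify:
a_{n+1}/a_n = 4*n^5/(n + 1)^5
Take the limit as n -> infinity: L = 4.
Since L = 4 > 1 (or L = infinity), the ratio test implies the series diverges.

diverges


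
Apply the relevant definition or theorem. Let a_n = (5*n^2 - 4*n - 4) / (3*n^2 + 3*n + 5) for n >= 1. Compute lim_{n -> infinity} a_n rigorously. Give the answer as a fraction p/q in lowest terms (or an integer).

Divide numerator and denominator by n^2, the highest power:
numerator / n^2 = 5 - 4/n - 4/n^2
denominator / n^2 = 3 + 3/n + 5/n^2
As n -> infinity, all terms of the form c/n^k (k >= 1) tend to 0.
So numerator / n^2 -> 5 and denominator / n^2 -> 3.
Therefore lim a_n = 5/3.

5/3
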